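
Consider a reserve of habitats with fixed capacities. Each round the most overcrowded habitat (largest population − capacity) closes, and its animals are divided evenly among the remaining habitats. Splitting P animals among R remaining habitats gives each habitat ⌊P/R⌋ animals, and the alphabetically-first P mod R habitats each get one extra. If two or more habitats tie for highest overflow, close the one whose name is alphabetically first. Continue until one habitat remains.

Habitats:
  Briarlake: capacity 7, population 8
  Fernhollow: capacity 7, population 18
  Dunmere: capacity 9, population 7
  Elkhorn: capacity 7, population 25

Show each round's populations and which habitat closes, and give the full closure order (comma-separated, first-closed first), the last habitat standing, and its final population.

Closure order: Elkhorn, Fernhollow, Briarlake
Last habitat: Dunmere with 58 animals

Round 1: Briarlake=8 Dunmere=7 Elkhorn=25 Fernhollow=18 → close Elkhorn (overflow 18)
  25÷3 = 8 each, +1 to first 1
Round 2: Briarlake=17 Dunmere=15 Fernhollow=26 → close Fernhollow (overflow 19)
  26÷2 = 13 each, +1 to first 0
Round 3: Briarlake=30 Dunmere=28 → close Briarlake (overflow 23)
  30÷1 = 30 each, +1 to first 0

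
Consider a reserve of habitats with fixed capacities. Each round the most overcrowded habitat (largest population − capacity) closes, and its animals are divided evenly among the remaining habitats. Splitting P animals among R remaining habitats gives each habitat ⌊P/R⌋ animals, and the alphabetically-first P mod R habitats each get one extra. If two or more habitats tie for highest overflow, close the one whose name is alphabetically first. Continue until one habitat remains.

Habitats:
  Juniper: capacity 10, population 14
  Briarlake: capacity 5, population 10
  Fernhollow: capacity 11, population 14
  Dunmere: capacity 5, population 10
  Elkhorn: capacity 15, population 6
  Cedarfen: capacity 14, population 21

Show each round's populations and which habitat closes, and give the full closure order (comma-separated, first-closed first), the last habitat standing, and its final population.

Round 1: Briarlake=10 Cedarfen=21 Dunmere=10 Elkhorn=6 Fernhollow=14 Juniper=14 → close Cedarfen (overflow 7)
  21÷5 = 4 each, +1 to first 1
Round 2: Briarlake=15 Dunmere=14 Elkhorn=10 Fernhollow=18 Juniper=18 → close Briarlake (overflow 10)
  15÷4 = 3 each, +1 to first 3
Round 3: Dunmere=18 Elkhorn=14 Fernhollow=22 Juniper=21 → close Dunmere (overflow 13)
  18÷3 = 6 each, +1 to first 0
Round 4: Elkhorn=20 Fernhollow=28 Juniper=27 → close Fernhollow (overflow 17)
  28÷2 = 14 each, +1 to first 0
Round 5: Elkhorn=34 Juniper=41 → close Juniper (overflow 31)
  41÷1 = 41 each, +1 to first 0

Closure order: Cedarfen, Briarlake, Dunmere, Fernhollow, Juniper
Last habitat: Elkhorn with 75 animals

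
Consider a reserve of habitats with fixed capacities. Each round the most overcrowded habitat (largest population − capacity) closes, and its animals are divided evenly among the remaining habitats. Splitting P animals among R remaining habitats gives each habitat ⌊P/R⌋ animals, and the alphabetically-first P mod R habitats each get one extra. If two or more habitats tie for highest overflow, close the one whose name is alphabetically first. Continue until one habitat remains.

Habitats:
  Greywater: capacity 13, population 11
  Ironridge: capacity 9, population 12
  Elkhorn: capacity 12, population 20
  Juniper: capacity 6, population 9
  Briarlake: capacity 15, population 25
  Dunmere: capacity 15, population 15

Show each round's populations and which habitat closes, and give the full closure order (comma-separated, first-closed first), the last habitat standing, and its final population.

Round 1: Briarlake=25 Dunmere=15 Elkhorn=20 Greywater=11 Ironridge=12 Juniper=9 → close Briarlake (overflow 10)
  25÷5 = 5 each, +1 to first 0
Round 2: Dunmere=20 Elkhorn=25 Greywater=16 Ironridge=17 Juniper=14 → close Elkhorn (overflow 13)
  25÷4 = 6 each, +1 to first 1
Round 3: Dunmere=27 Greywater=22 Ironridge=23 Juniper=20 → close Ironridge (overflow 14)
  23÷3 = 7 each, +1 to first 2
Round 4: Dunmere=35 Greywater=30 Juniper=27 → close Juniper (overflow 21)
  27÷2 = 13 each, +1 to first 1
Round 5: Dunmere=49 Greywater=43 → close Dunmere (overflow 34)
  49÷1 = 49 each, +1 to first 0

Closure order: Briarlake, Elkhorn, Ironridge, Juniper, Dunmere
Last habitat: Greywater with 92 animals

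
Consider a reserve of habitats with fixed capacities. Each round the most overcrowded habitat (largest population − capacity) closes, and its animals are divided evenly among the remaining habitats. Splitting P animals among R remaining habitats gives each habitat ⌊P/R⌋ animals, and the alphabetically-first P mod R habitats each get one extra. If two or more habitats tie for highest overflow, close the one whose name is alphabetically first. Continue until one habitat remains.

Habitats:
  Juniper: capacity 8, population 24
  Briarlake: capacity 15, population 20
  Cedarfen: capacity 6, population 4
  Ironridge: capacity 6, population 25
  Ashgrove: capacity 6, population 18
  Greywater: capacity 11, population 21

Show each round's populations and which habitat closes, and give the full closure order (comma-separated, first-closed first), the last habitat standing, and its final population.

Round 1: Ashgrove=18 Briarlake=20 Cedarfen=4 Greywater=21 Ironridge=25 Juniper=24 → close Ironridge (overflow 19)
  25÷5 = 5 each, +1 to first 0
Round 2: Ashgrove=23 Briarlake=25 Cedarfen=9 Greywater=26 Juniper=29 → close Juniper (overflow 21)
  29÷4 = 7 each, +1 to first 1
Round 3: Ashgrove=31 Briarlake=32 Cedarfen=16 Greywater=33 → close Ashgrove (overflow 25)
  31÷3 = 10 each, +1 to first 1
Round 4: Briarlake=43 Cedarfen=26 Greywater=43 → close Greywater (overflow 32)
  43÷2 = 21 each, +1 to first 1
Round 5: Briarlake=65 Cedarfen=47 → close Briarlake (overflow 50)
  65÷1 = 65 each, +1 to first 0

Closure order: Ironridge, Juniper, Ashgrove, Greywater, Briarlake
Last habitat: Cedarfen with 112 animals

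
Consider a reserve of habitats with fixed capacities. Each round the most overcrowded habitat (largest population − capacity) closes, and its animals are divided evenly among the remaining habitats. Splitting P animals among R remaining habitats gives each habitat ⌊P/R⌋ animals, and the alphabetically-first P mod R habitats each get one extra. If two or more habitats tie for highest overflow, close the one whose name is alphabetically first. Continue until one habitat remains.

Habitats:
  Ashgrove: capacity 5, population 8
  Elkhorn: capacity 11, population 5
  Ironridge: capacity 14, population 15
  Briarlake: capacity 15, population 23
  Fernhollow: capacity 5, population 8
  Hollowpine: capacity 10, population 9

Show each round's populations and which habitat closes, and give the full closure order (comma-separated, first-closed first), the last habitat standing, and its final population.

Closure order: Briarlake, Ashgrove, Fernhollow, Ironridge, Hollowpine
Last habitat: Elkhorn with 68 animals

Round 1: Ashgrove=8 Briarlake=23 Elkhorn=5 Fernhollow=8 Hollowpine=9 Ironridge=15 → close Briarlake (overflow 8)
  23÷5 = 4 each, +1 to first 3
Round 2: Ashgrove=13 Elkhorn=10 Fernhollow=13 Hollowpine=13 Ironridge=19 → close Ashgrove (overflow 8)
  13÷4 = 3 each, +1 to first 1
Round 3: Elkhorn=14 Fernhollow=16 Hollowpine=16 Ironridge=22 → close Fernhollow (overflow 11)
  16÷3 = 5 each, +1 to first 1
Round 4: Elkhorn=20 Hollowpine=21 Ironridge=27 → close Ironridge (overflow 13)
  27÷2 = 13 each, +1 to first 1
Round 5: Elkhorn=34 Hollowpine=34 → close Hollowpine (overflow 24)
  34÷1 = 34 each, +1 to first 0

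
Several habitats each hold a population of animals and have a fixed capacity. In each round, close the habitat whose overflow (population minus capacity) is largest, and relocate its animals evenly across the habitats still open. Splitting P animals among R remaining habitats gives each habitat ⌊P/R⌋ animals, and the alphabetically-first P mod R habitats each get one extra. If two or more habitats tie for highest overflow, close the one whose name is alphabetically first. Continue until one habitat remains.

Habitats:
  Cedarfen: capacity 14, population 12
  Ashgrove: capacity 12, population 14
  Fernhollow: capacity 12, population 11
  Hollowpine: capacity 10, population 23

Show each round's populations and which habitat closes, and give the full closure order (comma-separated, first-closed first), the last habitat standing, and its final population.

Round 1: Ashgrove=14 Cedarfen=12 Fernhollow=11 Hollowpine=23 → close Hollowpine (overflow 13)
  23÷3 = 7 each, +1 to first 2
Round 2: Ashgrove=22 Cedarfen=20 Fernhollow=18 → close Ashgrove (overflow 10)
  22÷2 = 11 each, +1 to first 0
Round 3: Cedarfen=31 Fernhollow=29 → close Cedarfen (overflow 17)
  31÷1 = 31 each, +1 to first 0

Closure order: Hollowpine, Ashgrove, Cedarfen
Last habitat: Fernhollow with 60 animals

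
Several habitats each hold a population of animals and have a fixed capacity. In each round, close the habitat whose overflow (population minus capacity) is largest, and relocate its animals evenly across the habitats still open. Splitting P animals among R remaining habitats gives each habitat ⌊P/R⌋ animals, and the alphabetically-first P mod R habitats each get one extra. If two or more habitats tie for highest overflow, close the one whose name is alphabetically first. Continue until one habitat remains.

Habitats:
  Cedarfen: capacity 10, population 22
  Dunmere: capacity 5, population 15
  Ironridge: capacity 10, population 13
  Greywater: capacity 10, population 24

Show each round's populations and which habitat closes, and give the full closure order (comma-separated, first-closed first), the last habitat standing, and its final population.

Closure order: Greywater, Cedarfen, Dunmere
Last habitat: Ironridge with 74 animals

Round 1: Cedarfen=22 Dunmere=15 Greywater=24 Ironridge=13 → close Greywater (overflow 14)
  24÷3 = 8 each, +1 to first 0
Round 2: Cedarfen=30 Dunmere=23 Ironridge=21 → close Cedarfen (overflow 20)
  30÷2 = 15 each, +1 to first 0
Round 3: Dunmere=38 Ironridge=36 → close Dunmere (overflow 33)
  38÷1 = 38 each, +1 to first 0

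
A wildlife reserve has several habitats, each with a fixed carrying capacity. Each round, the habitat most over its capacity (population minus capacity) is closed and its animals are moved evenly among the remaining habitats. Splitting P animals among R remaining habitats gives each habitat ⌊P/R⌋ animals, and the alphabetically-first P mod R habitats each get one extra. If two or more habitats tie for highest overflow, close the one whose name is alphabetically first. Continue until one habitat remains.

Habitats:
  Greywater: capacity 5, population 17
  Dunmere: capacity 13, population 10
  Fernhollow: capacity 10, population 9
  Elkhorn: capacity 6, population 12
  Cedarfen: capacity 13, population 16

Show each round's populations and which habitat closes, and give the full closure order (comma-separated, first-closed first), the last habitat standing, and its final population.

Round 1: Cedarfen=16 Dunmere=10 Elkhorn=12 Fernhollow=9 Greywater=17 → close Greywater (overflow 12)
  17÷4 = 4 each, +1 to first 1
Round 2: Cedarfen=21 Dunmere=14 Elkhorn=16 Fernhollow=13 → close Elkhorn (overflow 10)
  16÷3 = 5 each, +1 to first 1
Round 3: Cedarfen=27 Dunmere=19 Fernhollow=18 → close Cedarfen (overflow 14)
  27÷2 = 13 each, +1 to first 1
Round 4: Dunmere=33 Fernhollow=31 → close Fernhollow (overflow 21)
  31÷1 = 31 each, +1 to first 0

Closure order: Greywater, Elkhorn, Cedarfen, Fernhollow
Last habitat: Dunmere with 64 animals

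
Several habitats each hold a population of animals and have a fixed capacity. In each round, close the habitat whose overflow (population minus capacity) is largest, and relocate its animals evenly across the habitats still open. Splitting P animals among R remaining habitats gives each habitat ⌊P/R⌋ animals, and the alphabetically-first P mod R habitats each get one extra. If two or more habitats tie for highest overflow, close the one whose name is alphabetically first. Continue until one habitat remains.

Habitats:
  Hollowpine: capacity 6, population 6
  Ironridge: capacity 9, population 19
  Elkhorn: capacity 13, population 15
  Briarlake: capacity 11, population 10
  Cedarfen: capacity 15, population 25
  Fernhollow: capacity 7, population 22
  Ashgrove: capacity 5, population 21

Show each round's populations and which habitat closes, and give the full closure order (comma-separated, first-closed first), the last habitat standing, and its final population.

Round 1: Ashgrove=21 Briarlake=10 Cedarfen=25 Elkhorn=15 Fernhollow=22 Hollowpine=6 Ironridge=19 → close Ashgrove (overflow 16)
  21÷6 = 3 each, +1 to first 3
Round 2: Briarlake=14 Cedarfen=29 Elkhorn=19 Fernhollow=25 Hollowpine=9 Ironridge=22 → close Fernhollow (overflow 18)
  25÷5 = 5 each, +1 to first 0
Round 3: Briarlake=19 Cedarfen=34 Elkhorn=24 Hollowpine=14 Ironridge=27 → close Cedarfen (overflow 19)
  34÷4 = 8 each, +1 to first 2
Round 4: Briarlake=28 Elkhorn=33 Hollowpine=22 Ironridge=35 → close Ironridge (overflow 26)
  35÷3 = 11 each, +1 to first 2
Round 5: Briarlake=40 Elkhorn=45 Hollowpine=33 → close Elkhorn (overflow 32)
  45÷2 = 22 each, +1 to first 1
Round 6: Briarlake=63 Hollowpine=55 → close Briarlake (overflow 52)
  63÷1 = 63 each, +1 to first 0

Closure order: Ashgrove, Fernhollow, Cedarfen, Ironridge, Elkhorn, Briarlake
Last habitat: Hollowpine with 118 animals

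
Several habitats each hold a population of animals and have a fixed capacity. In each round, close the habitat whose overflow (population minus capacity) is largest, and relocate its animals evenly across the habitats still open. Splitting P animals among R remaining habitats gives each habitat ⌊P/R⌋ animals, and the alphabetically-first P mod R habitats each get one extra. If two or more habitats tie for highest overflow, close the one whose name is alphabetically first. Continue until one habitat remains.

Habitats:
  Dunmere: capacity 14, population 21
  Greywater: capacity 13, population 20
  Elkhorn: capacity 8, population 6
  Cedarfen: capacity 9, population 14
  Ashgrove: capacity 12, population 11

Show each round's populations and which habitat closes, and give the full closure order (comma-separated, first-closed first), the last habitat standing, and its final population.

Closure order: Dunmere, Greywater, Cedarfen, Ashgrove
Last habitat: Elkhorn with 72 animals

Round 1: Ashgrove=11 Cedarfen=14 Dunmere=21 Elkhorn=6 Greywater=20 → close Dunmere (overflow 7)
  21÷4 = 5 each, +1 to first 1
Round 2: Ashgrove=17 Cedarfen=19 Elkhorn=11 Greywater=25 → close Greywater (overflow 12)
  25÷3 = 8 each, +1 to first 1
Round 3: Ashgrove=26 Cedarfen=27 Elkhorn=19 → close Cedarfen (overflow 18)
  27÷2 = 13 each, +1 to first 1
Round 4: Ashgrove=40 Elkhorn=32 → close Ashgrove (overflow 28)
  40÷1 = 40 each, +1 to first 0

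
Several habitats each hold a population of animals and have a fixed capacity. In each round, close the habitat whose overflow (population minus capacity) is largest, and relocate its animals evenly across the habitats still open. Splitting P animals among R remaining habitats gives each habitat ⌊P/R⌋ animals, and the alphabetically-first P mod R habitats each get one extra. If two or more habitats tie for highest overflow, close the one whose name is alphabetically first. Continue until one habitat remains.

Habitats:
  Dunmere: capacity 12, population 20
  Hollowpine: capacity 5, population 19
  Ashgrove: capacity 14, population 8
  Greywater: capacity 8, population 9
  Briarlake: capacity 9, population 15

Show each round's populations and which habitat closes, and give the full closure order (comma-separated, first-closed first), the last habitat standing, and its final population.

Closure order: Hollowpine, Dunmere, Briarlake, Greywater
Last habitat: Ashgrove with 71 animals

Round 1: Ashgrove=8 Briarlake=15 Dunmere=20 Greywater=9 Hollowpine=19 → close Hollowpine (overflow 14)
  19÷4 = 4 each, +1 to first 3
Round 2: Ashgrove=13 Briarlake=20 Dunmere=25 Greywater=13 → close Dunmere (overflow 13)
  25÷3 = 8 each, +1 to first 1
Round 3: Ashgrove=22 Briarlake=28 Greywater=21 → close Briarlake (overflow 19)
  28÷2 = 14 each, +1 to first 0
Round 4: Ashgrove=36 Greywater=35 → close Greywater (overflow 27)
  35÷1 = 35 each, +1 to first 0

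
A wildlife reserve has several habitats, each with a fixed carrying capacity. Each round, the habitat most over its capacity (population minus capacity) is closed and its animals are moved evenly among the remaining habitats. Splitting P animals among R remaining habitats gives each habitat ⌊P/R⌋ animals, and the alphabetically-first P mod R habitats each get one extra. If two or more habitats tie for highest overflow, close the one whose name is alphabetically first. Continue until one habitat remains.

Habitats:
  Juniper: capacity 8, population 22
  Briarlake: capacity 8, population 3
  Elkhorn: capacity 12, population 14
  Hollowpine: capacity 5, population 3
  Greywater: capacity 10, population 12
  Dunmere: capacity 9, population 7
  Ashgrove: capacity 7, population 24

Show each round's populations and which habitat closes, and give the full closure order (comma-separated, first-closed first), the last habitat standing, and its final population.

Round 1: Ashgrove=24 Briarlake=3 Dunmere=7 Elkhorn=14 Greywater=12 Hollowpine=3 Juniper=22 → close Ashgrove (overflow 17)
  24÷6 = 4 each, +1 to first 0
Round 2: Briarlake=7 Dunmere=11 Elkhorn=18 Greywater=16 Hollowpine=7 Juniper=26 → close Juniper (overflow 18)
  26÷5 = 5 each, +1 to first 1
Round 3: Briarlake=13 Dunmere=16 Elkhorn=23 Greywater=21 Hollowpine=12 → close Elkhorn (overflow 11)
  23÷4 = 5 each, +1 to first 3
Round 4: Briarlake=19 Dunmere=22 Greywater=27 Hollowpine=17 → close Greywater (overflow 17)
  27÷3 = 9 each, +1 to first 0
Round 5: Briarlake=28 Dunmere=31 Hollowpine=26 → close Dunmere (overflow 22)
  31÷2 = 15 each, +1 to first 1
Round 6: Briarlake=44 Hollowpine=41 → close Briarlake (overflow 36)
  44÷1 = 44 each, +1 to first 0

Closure order: Ashgrove, Juniper, Elkhorn, Greywater, Dunmere, Briarlake
Last habitat: Hollowpine with 85 animals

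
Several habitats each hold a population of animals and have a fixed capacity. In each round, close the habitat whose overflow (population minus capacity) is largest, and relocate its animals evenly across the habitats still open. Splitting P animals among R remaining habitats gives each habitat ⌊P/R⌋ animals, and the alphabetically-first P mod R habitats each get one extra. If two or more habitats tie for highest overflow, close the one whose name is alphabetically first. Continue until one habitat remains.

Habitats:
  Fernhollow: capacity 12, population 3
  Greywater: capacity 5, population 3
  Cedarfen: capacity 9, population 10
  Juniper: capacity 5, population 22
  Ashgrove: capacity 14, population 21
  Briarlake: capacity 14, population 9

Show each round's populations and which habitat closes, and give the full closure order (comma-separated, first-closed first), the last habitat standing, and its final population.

Round 1: Ashgrove=21 Briarlake=9 Cedarfen=10 Fernhollow=3 Greywater=3 Juniper=22 → close Juniper (overflow 17)
  22÷5 = 4 each, +1 to first 2
Round 2: Ashgrove=26 Briarlake=14 Cedarfen=14 Fernhollow=7 Greywater=7 → close Ashgrove (overflow 12)
  26÷4 = 6 each, +1 to first 2
Round 3: Briarlake=21 Cedarfen=21 Fernhollow=13 Greywater=13 → close Cedarfen (overflow 12)
  21÷3 = 7 each, +1 to first 0
Round 4: Briarlake=28 Fernhollow=20 Greywater=20 → close Greywater (overflow 15)
  20÷2 = 10 each, +1 to first 0
Round 5: Briarlake=38 Fernhollow=30 → close Briarlake (overflow 24)
  38÷1 = 38 each, +1 to first 0

Closure order: Juniper, Ashgrove, Cedarfen, Greywater, Briarlake
Last habitat: Fernhollow with 68 animals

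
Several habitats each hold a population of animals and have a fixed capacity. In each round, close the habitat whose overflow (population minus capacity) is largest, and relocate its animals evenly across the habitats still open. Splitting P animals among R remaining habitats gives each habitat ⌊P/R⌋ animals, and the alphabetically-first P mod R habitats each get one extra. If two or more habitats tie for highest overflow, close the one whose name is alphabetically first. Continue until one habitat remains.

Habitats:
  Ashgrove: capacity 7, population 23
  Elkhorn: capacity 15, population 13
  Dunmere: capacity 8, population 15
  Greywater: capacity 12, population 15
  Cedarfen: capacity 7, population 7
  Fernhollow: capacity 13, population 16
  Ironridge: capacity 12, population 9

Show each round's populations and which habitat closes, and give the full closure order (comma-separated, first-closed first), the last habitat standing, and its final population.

Closure order: Ashgrove, Dunmere, Fernhollow, Greywater, Cedarfen, Elkhorn
Last habitat: Ironridge with 98 animals

Round 1: Ashgrove=23 Cedarfen=7 Dunmere=15 Elkhorn=13 Fernhollow=16 Greywater=15 Ironridge=9 → close Ashgrove (overflow 16)
  23÷6 = 3 each, +1 to first 5
Round 2: Cedarfen=11 Dunmere=19 Elkhorn=17 Fernhollow=20 Greywater=19 Ironridge=12 → close Dunmere (overflow 11)
  19÷5 = 3 each, +1 to first 4
Round 3: Cedarfen=15 Elkhorn=21 Fernhollow=24 Greywater=23 Ironridge=15 → close Fernhollow (overflow 11)
  24÷4 = 6 each, +1 to first 0
Round 4: Cedarfen=21 Elkhorn=27 Greywater=29 Ironridge=21 → close Greywater (overflow 17)
  29÷3 = 9 each, +1 to first 2
Round 5: Cedarfen=31 Elkhorn=37 Ironridge=30 → close Cedarfen (overflow 24)
  31÷2 = 15 each, +1 to first 1
Round 6: Elkhorn=53 Ironridge=45 → close Elkhorn (overflow 38)
  53÷1 = 53 each, +1 to first 0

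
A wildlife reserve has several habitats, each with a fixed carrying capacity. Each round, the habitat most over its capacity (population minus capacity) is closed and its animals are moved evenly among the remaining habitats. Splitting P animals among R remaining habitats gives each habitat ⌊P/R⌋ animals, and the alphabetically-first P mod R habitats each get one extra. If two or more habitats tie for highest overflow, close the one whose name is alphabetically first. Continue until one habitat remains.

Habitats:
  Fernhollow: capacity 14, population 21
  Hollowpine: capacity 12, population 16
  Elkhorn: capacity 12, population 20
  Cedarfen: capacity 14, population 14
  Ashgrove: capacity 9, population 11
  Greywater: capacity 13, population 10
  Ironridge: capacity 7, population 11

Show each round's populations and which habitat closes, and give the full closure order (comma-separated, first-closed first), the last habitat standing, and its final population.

Round 1: Ashgrove=11 Cedarfen=14 Elkhorn=20 Fernhollow=21 Greywater=10 Hollowpine=16 Ironridge=11 → close Elkhorn (overflow 8)
  20÷6 = 3 each, +1 to first 2
Round 2: Ashgrove=15 Cedarfen=18 Fernhollow=24 Greywater=13 Hollowpine=19 Ironridge=14 → close Fernhollow (overflow 10)
  24÷5 = 4 each, +1 to first 4
Round 3: Ashgrove=20 Cedarfen=23 Greywater=18 Hollowpine=24 Ironridge=18 → close Hollowpine (overflow 12)
  24÷4 = 6 each, +1 to first 0
Round 4: Ashgrove=26 Cedarfen=29 Greywater=24 Ironridge=24 → close Ashgrove (overflow 17)
  26÷3 = 8 each, +1 to first 2
Round 5: Cedarfen=38 Greywater=33 Ironridge=32 → close Ironridge (overflow 25)
  32÷2 = 16 each, +1 to first 0
Round 6: Cedarfen=54 Greywater=49 → close Cedarfen (overflow 40)
  54÷1 = 54 each, +1 to first 0

Closure order: Elkhorn, Fernhollow, Hollowpine, Ashgrove, Ironridge, Cedarfen
Last habitat: Greywater with 103 animals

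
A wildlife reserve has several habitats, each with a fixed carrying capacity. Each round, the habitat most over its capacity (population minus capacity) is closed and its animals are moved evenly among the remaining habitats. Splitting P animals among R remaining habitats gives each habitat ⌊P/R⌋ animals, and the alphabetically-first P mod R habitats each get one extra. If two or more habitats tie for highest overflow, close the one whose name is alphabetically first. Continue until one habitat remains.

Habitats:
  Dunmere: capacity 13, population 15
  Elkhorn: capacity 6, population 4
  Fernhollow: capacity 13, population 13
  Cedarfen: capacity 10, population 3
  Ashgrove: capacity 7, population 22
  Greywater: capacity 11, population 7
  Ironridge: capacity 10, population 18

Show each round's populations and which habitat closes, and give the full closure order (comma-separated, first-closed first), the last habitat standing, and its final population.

Closure order: Ashgrove, Ironridge, Dunmere, Fernhollow, Elkhorn, Cedarfen
Last habitat: Greywater with 82 animals

Round 1: Ashgrove=22 Cedarfen=3 Dunmere=15 Elkhorn=4 Fernhollow=13 Greywater=7 Ironridge=18 → close Ashgrove (overflow 15)
  22÷6 = 3 each, +1 to first 4
Round 2: Cedarfen=7 Dunmere=19 Elkhorn=8 Fernhollow=17 Greywater=10 Ironridge=21 → close Ironridge (overflow 11)
  21÷5 = 4 each, +1 to first 1
Round 3: Cedarfen=12 Dunmere=23 Elkhorn=12 Fernhollow=21 Greywater=14 → close Dunmere (overflow 10)
  23÷4 = 5 each, +1 to first 3
Round 4: Cedarfen=18 Elkhorn=18 Fernhollow=27 Greywater=19 → close Fernhollow (overflow 14)
  27÷3 = 9 each, +1 to first 0
Round 5: Cedarfen=27 Elkhorn=27 Greywater=28 → close Elkhorn (overflow 21)
  27÷2 = 13 each, +1 to first 1
Round 6: Cedarfen=41 Greywater=41 → close Cedarfen (overflow 31)
  41÷1 = 41 each, +1 to first 0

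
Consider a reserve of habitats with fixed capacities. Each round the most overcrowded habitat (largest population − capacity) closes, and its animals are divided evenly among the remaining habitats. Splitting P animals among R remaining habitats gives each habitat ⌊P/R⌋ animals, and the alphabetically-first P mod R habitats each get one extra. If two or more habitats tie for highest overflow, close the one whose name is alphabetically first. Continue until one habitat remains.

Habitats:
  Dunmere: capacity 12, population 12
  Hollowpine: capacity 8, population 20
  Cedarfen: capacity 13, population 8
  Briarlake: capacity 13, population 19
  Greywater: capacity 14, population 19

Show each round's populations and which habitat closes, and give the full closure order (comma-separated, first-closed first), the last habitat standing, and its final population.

Closure order: Hollowpine, Briarlake, Greywater, Dunmere
Last habitat: Cedarfen with 78 animals

Round 1: Briarlake=19 Cedarfen=8 Dunmere=12 Greywater=19 Hollowpine=20 → close Hollowpine (overflow 12)
  20÷4 = 5 each, +1 to first 0
Round 2: Briarlake=24 Cedarfen=13 Dunmere=17 Greywater=24 → close Briarlake (overflow 11)
  24÷3 = 8 each, +1 to first 0
Round 3: Cedarfen=21 Dunmere=25 Greywater=32 → close Greywater (overflow 18)
  32÷2 = 16 each, +1 to first 0
Round 4: Cedarfen=37 Dunmere=41 → close Dunmere (overflow 29)
  41÷1 = 41 each, +1 to first 0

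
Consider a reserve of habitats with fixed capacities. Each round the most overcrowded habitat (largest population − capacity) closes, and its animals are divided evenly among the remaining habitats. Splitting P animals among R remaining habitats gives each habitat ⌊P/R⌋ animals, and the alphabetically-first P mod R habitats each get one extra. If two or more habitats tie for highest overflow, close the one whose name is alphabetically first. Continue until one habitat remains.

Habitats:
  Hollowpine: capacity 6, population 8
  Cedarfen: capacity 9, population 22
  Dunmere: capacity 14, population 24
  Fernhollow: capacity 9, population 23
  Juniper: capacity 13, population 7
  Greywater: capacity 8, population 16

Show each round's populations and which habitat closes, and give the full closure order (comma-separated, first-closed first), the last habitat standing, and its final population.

Closure order: Fernhollow, Cedarfen, Dunmere, Greywater, Hollowpine
Last habitat: Juniper with 100 animals

Round 1: Cedarfen=22 Dunmere=24 Fernhollow=23 Greywater=16 Hollowpine=8 Juniper=7 → close Fernhollow (overflow 14)
  23÷5 = 4 each, +1 to first 3
Round 2: Cedarfen=27 Dunmere=29 Greywater=21 Hollowpine=12 Juniper=11 → close Cedarfen (overflow 18)
  27÷4 = 6 each, +1 to first 3
Round 3: Dunmere=36 Greywater=28 Hollowpine=19 Juniper=17 → close Dunmere (overflow 22)
  36÷3 = 12 each, +1 to first 0
Round 4: Greywater=40 Hollowpine=31 Juniper=29 → close Greywater (overflow 32)
  40÷2 = 20 each, +1 to first 0
Round 5: Hollowpine=51 Juniper=49 → close Hollowpine (overflow 45)
  51÷1 = 51 each, +1 to first 0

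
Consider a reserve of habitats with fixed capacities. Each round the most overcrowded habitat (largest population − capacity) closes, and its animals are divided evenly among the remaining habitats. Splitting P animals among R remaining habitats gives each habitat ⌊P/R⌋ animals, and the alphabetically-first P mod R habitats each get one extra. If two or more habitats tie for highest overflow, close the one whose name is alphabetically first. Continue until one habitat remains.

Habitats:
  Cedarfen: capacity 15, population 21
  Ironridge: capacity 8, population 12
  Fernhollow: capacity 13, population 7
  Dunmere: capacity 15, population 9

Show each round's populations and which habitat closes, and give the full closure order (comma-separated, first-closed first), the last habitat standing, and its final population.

Closure order: Cedarfen, Ironridge, Dunmere
Last habitat: Fernhollow with 49 animals

Round 1: Cedarfen=21 Dunmere=9 Fernhollow=7 Ironridge=12 → close Cedarfen (overflow 6)
  21÷3 = 7 each, +1 to first 0
Round 2: Dunmere=16 Fernhollow=14 Ironridge=19 → close Ironridge (overflow 11)
  19÷2 = 9 each, +1 to first 1
Round 3: Dunmere=26 Fernhollow=23 → close Dunmere (overflow 11)
  26÷1 = 26 each, +1 to first 0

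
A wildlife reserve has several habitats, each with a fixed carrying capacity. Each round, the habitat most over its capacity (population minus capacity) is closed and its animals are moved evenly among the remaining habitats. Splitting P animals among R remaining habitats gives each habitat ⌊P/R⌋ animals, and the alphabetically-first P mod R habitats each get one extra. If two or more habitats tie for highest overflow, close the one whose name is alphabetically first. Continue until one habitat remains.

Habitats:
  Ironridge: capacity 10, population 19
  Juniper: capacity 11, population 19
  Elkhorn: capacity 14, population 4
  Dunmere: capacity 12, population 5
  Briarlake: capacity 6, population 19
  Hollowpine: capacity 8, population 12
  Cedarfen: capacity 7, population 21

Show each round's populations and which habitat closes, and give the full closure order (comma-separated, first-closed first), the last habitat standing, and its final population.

Round 1: Briarlake=19 Cedarfen=21 Dunmere=5 Elkhorn=4 Hollowpine=12 Ironridge=19 Juniper=19 → close Cedarfen (overflow 14)
  21÷6 = 3 each, +1 to first 3
Round 2: Briarlake=23 Dunmere=9 Elkhorn=8 Hollowpine=15 Ironridge=22 Juniper=22 → close Briarlake (overflow 17)
  23÷5 = 4 each, +1 to first 3
Round 3: Dunmere=14 Elkhorn=13 Hollowpine=20 Ironridge=26 Juniper=26 → close Ironridge (overflow 16)
  26÷4 = 6 each, +1 to first 2
Round 4: Dunmere=21 Elkhorn=20 Hollowpine=26 Juniper=32 → close Juniper (overflow 21)
  32÷3 = 10 each, +1 to first 2
Round 5: Dunmere=32 Elkhorn=31 Hollowpine=36 → close Hollowpine (overflow 28)
  36÷2 = 18 each, +1 to first 0
Round 6: Dunmere=50 Elkhorn=49 → close Dunmere (overflow 38)
  50÷1 = 50 each, +1 to first 0

Closure order: Cedarfen, Briarlake, Ironridge, Juniper, Hollowpine, Dunmere
Last habitat: Elkhorn with 99 animals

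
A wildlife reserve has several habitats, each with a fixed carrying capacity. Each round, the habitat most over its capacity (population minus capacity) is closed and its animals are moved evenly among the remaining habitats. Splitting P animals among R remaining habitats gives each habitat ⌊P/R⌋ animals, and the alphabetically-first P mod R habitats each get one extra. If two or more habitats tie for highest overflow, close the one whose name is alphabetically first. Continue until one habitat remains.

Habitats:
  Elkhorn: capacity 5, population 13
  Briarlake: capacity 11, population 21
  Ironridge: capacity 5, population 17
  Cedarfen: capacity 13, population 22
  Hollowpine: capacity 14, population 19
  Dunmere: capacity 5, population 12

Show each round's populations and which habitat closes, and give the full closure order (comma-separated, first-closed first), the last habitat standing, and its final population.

Closure order: Ironridge, Briarlake, Cedarfen, Elkhorn, Dunmere
Last habitat: Hollowpine with 104 animals

Round 1: Briarlake=21 Cedarfen=22 Dunmere=12 Elkhorn=13 Hollowpine=19 Ironridge=17 → close Ironridge (overflow 12)
  17÷5 = 3 each, +1 to first 2
Round 2: Briarlake=25 Cedarfen=26 Dunmere=15 Elkhorn=16 Hollowpine=22 → close Briarlake (overflow 14)
  25÷4 = 6 each, +1 to first 1
Round 3: Cedarfen=33 Dunmere=21 Elkhorn=22 Hollowpine=28 → close Cedarfen (overflow 20)
  33÷3 = 11 each, +1 to first 0
Round 4: Dunmere=32 Elkhorn=33 Hollowpine=39 → close Elkhorn (overflow 28)
  33÷2 = 16 each, +1 to first 1
Round 5: Dunmere=49 Hollowpine=55 → close Dunmere (overflow 44)
  49÷1 = 49 each, +1 to first 0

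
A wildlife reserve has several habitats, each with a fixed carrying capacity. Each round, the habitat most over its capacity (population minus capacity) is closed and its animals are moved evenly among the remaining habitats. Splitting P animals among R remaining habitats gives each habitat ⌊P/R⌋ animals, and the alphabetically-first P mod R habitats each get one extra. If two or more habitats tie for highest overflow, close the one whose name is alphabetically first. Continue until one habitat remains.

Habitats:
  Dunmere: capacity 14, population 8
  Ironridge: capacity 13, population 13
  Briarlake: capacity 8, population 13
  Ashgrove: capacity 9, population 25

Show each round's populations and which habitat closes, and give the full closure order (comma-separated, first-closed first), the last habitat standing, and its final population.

Closure order: Ashgrove, Briarlake, Ironridge
Last habitat: Dunmere with 59 animals

Round 1: Ashgrove=25 Briarlake=13 Dunmere=8 Ironridge=13 → close Ashgrove (overflow 16)
  25÷3 = 8 each, +1 to first 1
Round 2: Briarlake=22 Dunmere=16 Ironridge=21 → close Briarlake (overflow 14)
  22÷2 = 11 each, +1 to first 0
Round 3: Dunmere=27 Ironridge=32 → close Ironridge (overflow 19)
  32÷1 = 32 each, +1 to first 0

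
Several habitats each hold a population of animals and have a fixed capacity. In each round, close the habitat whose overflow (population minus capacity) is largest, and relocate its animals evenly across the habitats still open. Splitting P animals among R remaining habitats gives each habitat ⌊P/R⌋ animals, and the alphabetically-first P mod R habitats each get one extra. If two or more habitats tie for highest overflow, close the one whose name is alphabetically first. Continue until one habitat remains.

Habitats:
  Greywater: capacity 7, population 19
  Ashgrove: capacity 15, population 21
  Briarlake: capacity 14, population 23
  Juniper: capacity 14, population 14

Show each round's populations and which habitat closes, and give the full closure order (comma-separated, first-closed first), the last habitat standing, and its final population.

Closure order: Greywater, Briarlake, Ashgrove
Last habitat: Juniper with 77 animals

Round 1: Ashgrove=21 Briarlake=23 Greywater=19 Juniper=14 → close Greywater (overflow 12)
  19÷3 = 6 each, +1 to first 1
Round 2: Ashgrove=28 Briarlake=29 Juniper=20 → close Briarlake (overflow 15)
  29÷2 = 14 each, +1 to first 1
Round 3: Ashgrove=43 Juniper=34 → close Ashgrove (overflow 28)
  43÷1 = 43 each, +1 to first 0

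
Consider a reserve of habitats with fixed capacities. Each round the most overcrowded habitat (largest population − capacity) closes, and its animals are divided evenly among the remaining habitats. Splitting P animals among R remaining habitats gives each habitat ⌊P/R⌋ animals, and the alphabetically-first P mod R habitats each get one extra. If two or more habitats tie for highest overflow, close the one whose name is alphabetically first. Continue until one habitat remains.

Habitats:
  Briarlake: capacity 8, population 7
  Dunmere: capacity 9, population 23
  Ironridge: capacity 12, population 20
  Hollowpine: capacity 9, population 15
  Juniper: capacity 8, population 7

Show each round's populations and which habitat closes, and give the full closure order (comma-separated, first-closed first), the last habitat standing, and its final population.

Closure order: Dunmere, Ironridge, Hollowpine, Briarlake
Last habitat: Juniper with 72 animals

Round 1: Briarlake=7 Dunmere=23 Hollowpine=15 Ironridge=20 Juniper=7 → close Dunmere (overflow 14)
  23÷4 = 5 each, +1 to first 3
Round 2: Briarlake=13 Hollowpine=21 Ironridge=26 Juniper=12 → close Ironridge (overflow 14)
  26÷3 = 8 each, +1 to first 2
Round 3: Briarlake=22 Hollowpine=30 Juniper=20 → close Hollowpine (overflow 21)
  30÷2 = 15 each, +1 to first 0
Round 4: Briarlake=37 Juniper=35 → close Briarlake (overflow 29)
  37÷1 = 37 each, +1 to first 0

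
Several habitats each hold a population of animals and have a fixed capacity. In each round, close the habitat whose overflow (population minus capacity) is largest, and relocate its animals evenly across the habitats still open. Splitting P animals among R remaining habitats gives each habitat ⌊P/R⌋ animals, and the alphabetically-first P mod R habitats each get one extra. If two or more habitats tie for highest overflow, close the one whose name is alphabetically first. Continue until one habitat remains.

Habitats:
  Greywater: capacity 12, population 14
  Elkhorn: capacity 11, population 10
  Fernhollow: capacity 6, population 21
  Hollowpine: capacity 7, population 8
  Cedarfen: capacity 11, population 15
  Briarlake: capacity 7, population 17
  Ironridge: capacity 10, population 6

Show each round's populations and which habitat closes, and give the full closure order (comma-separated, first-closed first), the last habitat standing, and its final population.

Closure order: Fernhollow, Briarlake, Cedarfen, Greywater, Hollowpine, Elkhorn
Last habitat: Ironridge with 91 animals

Round 1: Briarlake=17 Cedarfen=15 Elkhorn=10 Fernhollow=21 Greywater=14 Hollowpine=8 Ironridge=6 → close Fernhollow (overflow 15)
  21÷6 = 3 each, +1 to first 3
Round 2: Briarlake=21 Cedarfen=19 Elkhorn=14 Greywater=17 Hollowpine=11 Ironridge=9 → close Briarlake (overflow 14)
  21÷5 = 4 each, +1 to first 1
Round 3: Cedarfen=24 Elkhorn=18 Greywater=21 Hollowpine=15 Ironridge=13 → close Cedarfen (overflow 13)
  24÷4 = 6 each, +1 to first 0
Round 4: Elkhorn=24 Greywater=27 Hollowpine=21 Ironridge=19 → close Greywater (overflow 15)
  27÷3 = 9 each, +1 to first 0
Round 5: Elkhorn=33 Hollowpine=30 Ironridge=28 → close Hollowpine (overflow 23)
  30÷2 = 15 each, +1 to first 0
Round 6: Elkhorn=48 Ironridge=43 → close Elkhorn (overflow 37)
  48÷1 = 48 each, +1 to first 0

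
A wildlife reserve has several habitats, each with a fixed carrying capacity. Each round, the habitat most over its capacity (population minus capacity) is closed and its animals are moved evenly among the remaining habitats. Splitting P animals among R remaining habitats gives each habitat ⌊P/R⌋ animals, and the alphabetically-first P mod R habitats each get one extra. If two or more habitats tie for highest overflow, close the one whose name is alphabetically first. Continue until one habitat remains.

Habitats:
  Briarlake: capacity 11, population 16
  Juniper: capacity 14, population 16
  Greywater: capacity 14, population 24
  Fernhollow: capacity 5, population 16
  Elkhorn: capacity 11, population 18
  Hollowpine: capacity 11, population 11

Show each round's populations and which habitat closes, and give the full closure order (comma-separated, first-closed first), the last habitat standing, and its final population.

Round 1: Briarlake=16 Elkhorn=18 Fernhollow=16 Greywater=24 Hollowpine=11 Juniper=16 → close Fernhollow (overflow 11)
  16÷5 = 3 each, +1 to first 1
Round 2: Briarlake=20 Elkhorn=21 Greywater=27 Hollowpine=14 Juniper=19 → close Greywater (overflow 13)
  27÷4 = 6 each, +1 to first 3
Round 3: Briarlake=27 Elkhorn=28 Hollowpine=21 Juniper=25 → close Elkhorn (overflow 17)
  28÷3 = 9 each, +1 to first 1
Round 4: Briarlake=37 Hollowpine=30 Juniper=34 → close Briarlake (overflow 26)
  37÷2 = 18 each, +1 to first 1
Round 5: Hollowpine=49 Juniper=52 → close Hollowpine (overflow 38)
  49÷1 = 49 each, +1 to first 0

Closure order: Fernhollow, Greywater, Elkhorn, Briarlake, Hollowpine
Last habitat: Juniper with 101 animals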